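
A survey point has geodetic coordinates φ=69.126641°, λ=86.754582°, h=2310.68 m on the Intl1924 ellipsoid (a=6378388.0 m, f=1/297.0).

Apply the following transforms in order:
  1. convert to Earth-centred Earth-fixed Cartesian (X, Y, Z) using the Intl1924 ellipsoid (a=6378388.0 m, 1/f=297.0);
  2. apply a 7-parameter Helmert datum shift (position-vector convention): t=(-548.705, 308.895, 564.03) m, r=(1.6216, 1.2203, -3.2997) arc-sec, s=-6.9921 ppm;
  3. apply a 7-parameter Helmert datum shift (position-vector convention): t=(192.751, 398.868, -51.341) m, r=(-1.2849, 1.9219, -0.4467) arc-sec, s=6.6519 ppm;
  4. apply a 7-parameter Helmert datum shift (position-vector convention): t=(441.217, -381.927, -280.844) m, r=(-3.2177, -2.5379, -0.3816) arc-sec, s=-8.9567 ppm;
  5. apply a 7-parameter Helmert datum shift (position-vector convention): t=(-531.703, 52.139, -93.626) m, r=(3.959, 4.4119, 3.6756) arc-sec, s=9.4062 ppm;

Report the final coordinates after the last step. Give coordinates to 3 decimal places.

start: φ=69.126641°, λ=86.754582°, h=2310.680 m
→ ECEF (a=6378388.000, f=1/297.0): X=129086.8331, Y=2276507.6743, Z=5939318.2574
→ Helmert 7p (PV): X=128608.7813, Y=2276751.8937, Z=5939857.8926
→ Helmert 7p (PV): X=128862.6643, Y=2277202.6297, Z=5939830.6818
→ Helmert 7p (PV): X=129233.8565, Y=2276892.7277, Z=5939462.6983
→ Helmert 7p (PV): X=128789.8382, Y=2276854.5848, Z=5939465.8784

X=128789.838 m, Y=2276854.585 m, Z=5939465.878 m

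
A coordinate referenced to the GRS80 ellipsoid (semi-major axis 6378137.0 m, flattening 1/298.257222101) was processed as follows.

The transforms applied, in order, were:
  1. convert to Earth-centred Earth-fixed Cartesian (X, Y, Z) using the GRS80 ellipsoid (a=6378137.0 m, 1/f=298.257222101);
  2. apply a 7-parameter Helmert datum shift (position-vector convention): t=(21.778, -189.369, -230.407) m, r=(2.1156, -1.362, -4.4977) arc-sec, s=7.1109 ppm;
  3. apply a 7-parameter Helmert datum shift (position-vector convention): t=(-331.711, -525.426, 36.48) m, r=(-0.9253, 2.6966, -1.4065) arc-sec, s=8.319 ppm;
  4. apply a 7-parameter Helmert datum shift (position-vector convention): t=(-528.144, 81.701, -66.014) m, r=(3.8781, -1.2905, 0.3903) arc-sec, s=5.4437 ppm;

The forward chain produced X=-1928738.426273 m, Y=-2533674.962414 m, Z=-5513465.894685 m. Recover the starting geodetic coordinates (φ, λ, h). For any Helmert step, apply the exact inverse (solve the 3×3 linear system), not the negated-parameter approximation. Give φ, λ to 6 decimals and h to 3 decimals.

φ=-60.163580°, λ=-127.271769°, h=3990.906 m

start: X=-1928738.4263, Y=-2533674.9624, Z=-5513465.8947 m
→ Helmert⁻¹: X=-1928239.0745, Y=-2533842.8806, Z=-5513310.1633
→ Helmert⁻¹: X=-1927801.9726, Y=-2533284.7929, Z=-5513337.3455
→ Helmert⁻¹: X=-1927791.2085, Y=-2533175.9934, Z=-5513029.0240
→ geod (Bowring, a=6378137.000): φ=-60.16358000°, λ=-127.27176900°, h=3990.9060 m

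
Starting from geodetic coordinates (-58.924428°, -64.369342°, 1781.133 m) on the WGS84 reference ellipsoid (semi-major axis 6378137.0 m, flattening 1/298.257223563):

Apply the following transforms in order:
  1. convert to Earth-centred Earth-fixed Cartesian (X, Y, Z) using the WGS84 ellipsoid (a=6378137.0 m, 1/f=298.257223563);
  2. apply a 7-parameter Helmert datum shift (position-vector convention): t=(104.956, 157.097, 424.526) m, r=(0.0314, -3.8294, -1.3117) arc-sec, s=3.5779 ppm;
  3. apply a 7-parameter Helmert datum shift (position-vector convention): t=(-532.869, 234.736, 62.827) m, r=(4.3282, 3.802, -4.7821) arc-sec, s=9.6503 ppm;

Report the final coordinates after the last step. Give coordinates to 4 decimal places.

start: φ=-58.924428°, λ=-64.369342°, h=1781.133 m
→ ECEF (a=6378137.000, f=1/298.257223563): X=1428004.8723, Y=-2976387.9417, Z=-5441121.2177
→ Helmert 7p (PV): X=1428197.0270, Y=-2976249.7468, Z=-5440690.1009
→ Helmert 7p (PV): X=1427508.6505, Y=-2975962.6776, Z=-5440768.5572

X=1427508.6505 m, Y=-2975962.6776 m, Z=-5440768.5572 m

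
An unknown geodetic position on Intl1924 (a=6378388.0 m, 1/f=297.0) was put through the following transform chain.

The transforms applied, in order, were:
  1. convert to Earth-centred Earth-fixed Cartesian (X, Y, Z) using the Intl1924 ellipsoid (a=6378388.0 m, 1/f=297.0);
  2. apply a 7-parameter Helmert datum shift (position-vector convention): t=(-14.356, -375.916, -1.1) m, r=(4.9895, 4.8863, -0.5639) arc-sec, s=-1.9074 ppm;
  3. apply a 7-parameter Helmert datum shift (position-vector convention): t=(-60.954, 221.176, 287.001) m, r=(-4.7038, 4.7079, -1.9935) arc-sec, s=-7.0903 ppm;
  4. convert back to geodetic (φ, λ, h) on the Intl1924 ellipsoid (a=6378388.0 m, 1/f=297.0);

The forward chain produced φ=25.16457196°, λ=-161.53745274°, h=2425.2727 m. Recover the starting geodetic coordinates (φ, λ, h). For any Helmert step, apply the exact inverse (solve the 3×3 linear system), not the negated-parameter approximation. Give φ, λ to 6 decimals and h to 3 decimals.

φ=25.160184°, λ=-161.538390°, h=2251.344 m

start: φ=25.164572°, λ=-161.537453°, h=2425.273 m
→ ECEF (a=6378388.000, f=1/297.0): X=-5481297.2572, Y=-1830033.1694, Z=2696653.1313
→ Helmert⁻¹: X=-5481319.0169, Y=-1830381.7846, Z=2696218.3986
→ Helmert⁻¹: X=-5481373.9831, Y=-1829959.1255, Z=2696139.0570
→ geod (Bowring, a=6378388.000): φ=25.16018400°, λ=-161.53839000°, h=2251.3440 m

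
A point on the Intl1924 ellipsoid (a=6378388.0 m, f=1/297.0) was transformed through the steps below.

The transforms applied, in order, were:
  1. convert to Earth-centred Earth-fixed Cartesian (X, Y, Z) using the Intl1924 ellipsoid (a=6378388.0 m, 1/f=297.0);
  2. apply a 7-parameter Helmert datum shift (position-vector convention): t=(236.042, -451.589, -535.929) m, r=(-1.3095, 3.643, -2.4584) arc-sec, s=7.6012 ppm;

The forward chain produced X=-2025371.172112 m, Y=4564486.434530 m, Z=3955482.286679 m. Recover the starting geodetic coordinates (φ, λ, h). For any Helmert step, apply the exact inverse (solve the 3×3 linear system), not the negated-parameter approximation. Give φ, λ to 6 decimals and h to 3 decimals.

φ=38.571844°, λ=113.929906°, h=1040.643 m

start: X=-2025371.1721, Y=4564486.4345, Z=3955482.2867 m
→ Helmert⁻¹: X=-2025716.0937, Y=4564854.0659, Z=3955981.3483
→ geod (Bowring, a=6378388.000): φ=38.57184400°, λ=113.92990600°, h=1040.6430 m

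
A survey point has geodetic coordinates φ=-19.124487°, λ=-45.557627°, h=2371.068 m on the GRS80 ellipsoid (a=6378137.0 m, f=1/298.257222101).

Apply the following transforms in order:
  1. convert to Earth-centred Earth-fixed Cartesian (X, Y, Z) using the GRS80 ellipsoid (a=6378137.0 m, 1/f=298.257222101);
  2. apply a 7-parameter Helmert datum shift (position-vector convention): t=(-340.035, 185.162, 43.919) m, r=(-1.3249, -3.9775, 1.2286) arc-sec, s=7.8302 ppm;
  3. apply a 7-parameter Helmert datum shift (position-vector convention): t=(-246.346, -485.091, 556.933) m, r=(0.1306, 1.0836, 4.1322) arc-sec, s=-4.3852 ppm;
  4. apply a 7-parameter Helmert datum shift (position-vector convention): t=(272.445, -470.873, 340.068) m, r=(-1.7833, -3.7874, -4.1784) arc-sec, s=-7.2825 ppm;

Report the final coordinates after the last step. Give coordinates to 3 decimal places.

start: φ=-19.124487°, λ=-45.557627°, h=2371.068 m
→ ECEF (a=6378137.000, f=1/298.257222101): X=4222524.3248, Y=-4305525.5698, Z=-2077150.4649
→ Helmert 7p (PV): X=4222283.0537, Y=-4305362.3118, Z=-2077013.7290
→ Helmert 7p (PV): X=4222093.5317, Y=-4305742.6212, Z=-2076472.5953
→ Helmert 7p (PV): X=4222286.1341, Y=-4306285.6183, Z=-2076002.6548

X=4222286.134 m, Y=-4306285.618 m, Z=-2076002.655 m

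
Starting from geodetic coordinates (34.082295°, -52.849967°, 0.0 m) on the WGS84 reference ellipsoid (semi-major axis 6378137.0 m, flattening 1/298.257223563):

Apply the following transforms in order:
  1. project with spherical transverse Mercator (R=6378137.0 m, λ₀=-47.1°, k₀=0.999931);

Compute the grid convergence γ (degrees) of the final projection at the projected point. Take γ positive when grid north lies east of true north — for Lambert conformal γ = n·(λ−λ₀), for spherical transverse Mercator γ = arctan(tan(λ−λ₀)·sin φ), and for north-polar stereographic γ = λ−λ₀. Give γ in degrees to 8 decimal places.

start: φ=34.082295°, λ=-52.849967°, h=0.000 m
→ into tm (λ₀=-47.1°): φ=34.08229500°, λ−λ₀=-5.74996700°
convergence γ = -3.22962037°

-3.22962037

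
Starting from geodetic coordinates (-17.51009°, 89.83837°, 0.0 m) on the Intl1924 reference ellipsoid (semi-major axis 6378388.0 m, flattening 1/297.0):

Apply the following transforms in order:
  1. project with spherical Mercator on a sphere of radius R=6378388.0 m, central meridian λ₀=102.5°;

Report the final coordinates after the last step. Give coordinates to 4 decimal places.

E=-1409541.6720 m, N=-1980362.1852 m

start: φ=-17.510090°, λ=89.838370°, h=0.000 m
→ merc (R=6378388.0, λ₀=102.5°): E=-1409541.6720, N=-1980362.1852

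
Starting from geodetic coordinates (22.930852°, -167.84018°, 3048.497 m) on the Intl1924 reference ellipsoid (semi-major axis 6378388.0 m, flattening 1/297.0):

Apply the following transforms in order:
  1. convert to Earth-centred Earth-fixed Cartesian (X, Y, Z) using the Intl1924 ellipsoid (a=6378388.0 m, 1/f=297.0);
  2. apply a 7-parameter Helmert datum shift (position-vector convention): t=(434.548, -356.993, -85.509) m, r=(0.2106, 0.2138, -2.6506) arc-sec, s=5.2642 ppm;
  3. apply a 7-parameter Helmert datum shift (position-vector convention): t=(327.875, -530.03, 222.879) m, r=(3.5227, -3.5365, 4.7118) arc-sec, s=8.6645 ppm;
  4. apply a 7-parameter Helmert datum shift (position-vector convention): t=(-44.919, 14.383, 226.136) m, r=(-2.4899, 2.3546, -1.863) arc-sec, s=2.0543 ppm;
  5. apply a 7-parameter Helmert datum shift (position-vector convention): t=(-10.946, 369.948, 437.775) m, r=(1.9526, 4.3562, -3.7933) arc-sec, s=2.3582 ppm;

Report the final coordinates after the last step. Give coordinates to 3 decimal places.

start: φ=22.930852°, λ=-167.840180°, h=3048.497 m
→ ECEF (a=6378388.000, f=1/297.0): X=-5748220.0811, Y=-1238590.3026, Z=2470888.4947
→ Helmert 7p (PV): X=-5747829.1483, Y=-1238882.4709, Z=2470820.6866
→ Helmert 7p (PV): X=-5747565.1384, Y=-1239596.7349, Z=2470945.2657
→ Helmert 7p (PV): X=-5747604.8539, Y=-1239503.1581, Z=2471257.0524
→ Helmert 7p (PV): X=-5747599.9572, Y=-1239053.8260, Z=2471810.3079

X=-5747599.957 m, Y=-1239053.826 m, Z=2471810.308 m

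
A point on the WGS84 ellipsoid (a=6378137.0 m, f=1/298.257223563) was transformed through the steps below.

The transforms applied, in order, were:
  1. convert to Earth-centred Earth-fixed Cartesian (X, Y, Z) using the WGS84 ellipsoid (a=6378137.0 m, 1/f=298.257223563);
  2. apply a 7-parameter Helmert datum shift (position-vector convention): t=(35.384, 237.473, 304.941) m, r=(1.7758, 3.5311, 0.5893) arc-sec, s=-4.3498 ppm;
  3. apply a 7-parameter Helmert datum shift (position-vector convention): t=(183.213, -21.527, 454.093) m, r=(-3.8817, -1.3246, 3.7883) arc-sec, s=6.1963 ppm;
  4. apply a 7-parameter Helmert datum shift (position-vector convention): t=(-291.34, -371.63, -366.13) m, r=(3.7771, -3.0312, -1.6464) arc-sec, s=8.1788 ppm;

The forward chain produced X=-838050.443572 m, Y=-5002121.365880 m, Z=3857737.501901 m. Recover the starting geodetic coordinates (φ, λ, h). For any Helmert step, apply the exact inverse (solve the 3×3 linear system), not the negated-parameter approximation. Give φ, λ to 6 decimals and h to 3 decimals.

φ=37.441455°, λ=-99.511071°, h=1550.596 m

start: X=-838050.4436, Y=-5002121.3659, Z=3857737.5019 m
→ Helmert⁻¹: X=-837655.6303, Y=-5001644.8635, Z=3858175.9770
→ Helmert⁻¹: X=-837900.7401, Y=-5001649.5525, Z=3857609.2353
→ Helmert⁻¹: X=-838020.0944, Y=-5001873.1794, Z=3857349.7894
→ geod (Bowring, a=6378137.000): φ=37.44145500°, λ=-99.51107100°, h=1550.5960 m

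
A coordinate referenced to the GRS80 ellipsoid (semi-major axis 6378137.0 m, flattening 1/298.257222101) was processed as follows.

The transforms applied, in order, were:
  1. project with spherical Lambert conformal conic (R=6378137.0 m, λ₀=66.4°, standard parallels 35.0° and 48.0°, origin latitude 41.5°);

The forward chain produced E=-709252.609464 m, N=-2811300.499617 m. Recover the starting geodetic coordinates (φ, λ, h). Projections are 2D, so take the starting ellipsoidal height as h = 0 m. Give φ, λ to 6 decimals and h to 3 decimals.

φ=16.615721°, λ=60.265369°, h=0.000 m

start: E=-709252.6095, N=-2811300.4996 m
→ lcc⁻¹: φ=16.61572100°, λ=60.26536900°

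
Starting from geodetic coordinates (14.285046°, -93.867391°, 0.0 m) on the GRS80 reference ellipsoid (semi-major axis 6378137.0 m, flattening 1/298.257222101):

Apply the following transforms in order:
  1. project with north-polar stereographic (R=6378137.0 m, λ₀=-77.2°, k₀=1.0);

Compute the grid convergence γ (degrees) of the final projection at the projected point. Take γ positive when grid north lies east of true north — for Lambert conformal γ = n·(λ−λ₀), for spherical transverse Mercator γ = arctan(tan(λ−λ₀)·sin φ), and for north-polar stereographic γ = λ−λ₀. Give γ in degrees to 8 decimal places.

start: φ=14.285046°, λ=-93.867391°, h=0.000 m
→ into stereo (λ₀=-77.2°): φ=14.28504600°, λ−λ₀=-16.66739100°
convergence γ = -16.66739100°

-16.66739100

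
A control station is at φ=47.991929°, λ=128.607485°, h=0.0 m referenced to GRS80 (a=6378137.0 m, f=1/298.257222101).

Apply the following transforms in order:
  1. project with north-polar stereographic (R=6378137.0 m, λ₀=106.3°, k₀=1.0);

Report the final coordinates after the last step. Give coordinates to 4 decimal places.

E=1859056.5477 m, N=-4531162.0745 m

start: φ=47.991929°, λ=128.607485°, h=0.000 m
→ stereo (R=6378137.0, λ₀=106.3°): E=1859056.5477, N=-4531162.0745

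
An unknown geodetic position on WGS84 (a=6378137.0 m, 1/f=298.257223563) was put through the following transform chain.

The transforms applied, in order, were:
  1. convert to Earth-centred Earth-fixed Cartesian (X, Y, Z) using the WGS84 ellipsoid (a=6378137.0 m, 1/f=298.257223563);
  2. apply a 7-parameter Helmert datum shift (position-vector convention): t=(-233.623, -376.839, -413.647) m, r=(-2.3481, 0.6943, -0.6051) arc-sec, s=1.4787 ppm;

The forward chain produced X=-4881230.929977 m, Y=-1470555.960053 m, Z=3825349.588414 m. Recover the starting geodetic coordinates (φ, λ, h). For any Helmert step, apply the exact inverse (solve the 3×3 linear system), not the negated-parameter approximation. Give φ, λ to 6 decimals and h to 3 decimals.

φ=37.072783°, λ=-163.236859°, h=3124.424 m

start: X=-4881230.9300, Y=-1470555.9601, Z=3825349.5884 m
→ Helmert⁻¹: X=-4880998.6540, Y=-1470234.8177, Z=3825724.4115
→ geod (Bowring, a=6378137.000): φ=37.07278300°, λ=-163.23685900°, h=3124.4240 m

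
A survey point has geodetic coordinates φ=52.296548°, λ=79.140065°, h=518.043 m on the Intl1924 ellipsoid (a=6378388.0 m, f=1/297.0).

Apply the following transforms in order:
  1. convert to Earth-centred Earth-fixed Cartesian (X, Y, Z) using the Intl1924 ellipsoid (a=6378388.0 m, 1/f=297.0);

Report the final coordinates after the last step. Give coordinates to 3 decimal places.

start: φ=52.296548°, λ=79.140065°, h=518.043 m
→ ECEF (a=6378388.000, f=1/297.0): X=736567.3140, Y=3839396.6501, Z=5023560.0538

X=736567.314 m, Y=3839396.650 m, Z=5023560.054 m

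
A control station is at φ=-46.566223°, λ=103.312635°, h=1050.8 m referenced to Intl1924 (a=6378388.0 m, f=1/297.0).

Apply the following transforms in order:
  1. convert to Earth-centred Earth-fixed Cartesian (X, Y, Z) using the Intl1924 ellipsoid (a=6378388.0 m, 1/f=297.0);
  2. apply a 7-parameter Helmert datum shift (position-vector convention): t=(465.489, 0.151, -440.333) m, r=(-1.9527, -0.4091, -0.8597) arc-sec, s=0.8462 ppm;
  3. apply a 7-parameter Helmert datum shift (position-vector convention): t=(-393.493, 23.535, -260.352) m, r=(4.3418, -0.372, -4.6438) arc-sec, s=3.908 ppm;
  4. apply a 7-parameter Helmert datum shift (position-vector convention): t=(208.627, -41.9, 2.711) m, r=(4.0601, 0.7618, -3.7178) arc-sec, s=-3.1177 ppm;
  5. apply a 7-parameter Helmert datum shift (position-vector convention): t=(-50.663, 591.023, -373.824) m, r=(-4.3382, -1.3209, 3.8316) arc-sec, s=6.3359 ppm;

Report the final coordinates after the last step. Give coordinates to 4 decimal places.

start: φ=-46.566223°, λ=103.312635°, h=1050.800 m
→ ECEF (a=6378388.000, f=1/297.0): X=-1011725.7982, Y=4275689.5184, Z=-4609592.2699
→ Helmert 7p (PV): X=-1011234.2019, Y=4275653.8654, Z=-4610078.9879
→ Helmert 7p (PV): X=-1011527.0710, Y=4275813.9174, Z=-4610269.1786
→ Helmert 7p (PV): X=-1011255.2487, Y=4275867.6667, Z=-4610164.1938
→ Helmert 7p (PV): X=-1011362.2252, Y=4276370.0334, Z=-4610663.6347

X=-1011362.2252 m, Y=4276370.0334 m, Z=-4610663.6347 m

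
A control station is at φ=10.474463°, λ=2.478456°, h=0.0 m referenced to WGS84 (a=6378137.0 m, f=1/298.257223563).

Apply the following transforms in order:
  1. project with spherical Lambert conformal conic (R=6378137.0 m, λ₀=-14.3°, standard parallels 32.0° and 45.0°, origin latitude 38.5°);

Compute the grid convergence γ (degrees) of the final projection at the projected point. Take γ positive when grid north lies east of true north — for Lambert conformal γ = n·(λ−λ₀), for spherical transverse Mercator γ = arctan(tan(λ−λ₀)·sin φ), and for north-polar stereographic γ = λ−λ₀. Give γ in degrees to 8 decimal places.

start: φ=10.474463°, λ=2.478456°, h=0.000 m
→ into lcc (λ₀=-14.3°): φ=10.47446300°, λ−λ₀=16.77845600°
convergence γ = 10.46739935°

10.46739935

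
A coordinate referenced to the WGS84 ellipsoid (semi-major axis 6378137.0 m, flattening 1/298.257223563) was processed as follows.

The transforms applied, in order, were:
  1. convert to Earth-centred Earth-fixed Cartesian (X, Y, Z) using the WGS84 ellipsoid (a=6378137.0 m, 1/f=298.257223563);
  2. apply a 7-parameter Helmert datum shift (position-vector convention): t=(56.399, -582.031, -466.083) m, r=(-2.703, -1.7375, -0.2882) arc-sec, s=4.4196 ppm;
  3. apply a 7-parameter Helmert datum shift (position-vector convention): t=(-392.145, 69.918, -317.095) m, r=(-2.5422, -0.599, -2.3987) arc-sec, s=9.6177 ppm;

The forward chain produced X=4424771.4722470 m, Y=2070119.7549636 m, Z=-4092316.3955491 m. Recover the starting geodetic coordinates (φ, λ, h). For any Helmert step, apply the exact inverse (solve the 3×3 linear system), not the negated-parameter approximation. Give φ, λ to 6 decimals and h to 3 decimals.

start: X=4424771.4722, Y=2070119.7550, Z=-4092316.3955 m
→ Helmert⁻¹: X=4425085.1006, Y=2070131.8213, Z=-4091947.2817
→ Helmert⁻¹: X=4424971.7864, Y=2070764.5001, Z=-4091473.2540
→ geod (Bowring, a=6378137.000): φ=-40.13451400°, λ=25.07829500°, h=3191.8390 m

φ=-40.134514°, λ=25.078295°, h=3191.839 m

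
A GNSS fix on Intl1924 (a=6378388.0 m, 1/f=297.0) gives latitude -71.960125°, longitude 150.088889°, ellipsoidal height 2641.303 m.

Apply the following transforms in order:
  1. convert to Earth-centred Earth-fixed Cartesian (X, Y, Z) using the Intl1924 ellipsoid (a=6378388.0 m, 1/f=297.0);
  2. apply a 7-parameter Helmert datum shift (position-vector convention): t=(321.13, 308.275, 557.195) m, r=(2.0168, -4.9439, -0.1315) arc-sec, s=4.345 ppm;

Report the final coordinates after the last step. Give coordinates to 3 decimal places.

X=-1717625.045 m, Y=988758.414 m, Z=-6044465.311 m

start: φ=-71.960125°, λ=150.088889°, h=2641.303 m
→ ECEF (a=6378388.000, f=1/297.0): X=-1718084.2305, Y=988385.6429, Z=-6044964.7240
→ Helmert 7p (PV): X=-1717625.0448, Y=988758.4140, Z=-6044465.3106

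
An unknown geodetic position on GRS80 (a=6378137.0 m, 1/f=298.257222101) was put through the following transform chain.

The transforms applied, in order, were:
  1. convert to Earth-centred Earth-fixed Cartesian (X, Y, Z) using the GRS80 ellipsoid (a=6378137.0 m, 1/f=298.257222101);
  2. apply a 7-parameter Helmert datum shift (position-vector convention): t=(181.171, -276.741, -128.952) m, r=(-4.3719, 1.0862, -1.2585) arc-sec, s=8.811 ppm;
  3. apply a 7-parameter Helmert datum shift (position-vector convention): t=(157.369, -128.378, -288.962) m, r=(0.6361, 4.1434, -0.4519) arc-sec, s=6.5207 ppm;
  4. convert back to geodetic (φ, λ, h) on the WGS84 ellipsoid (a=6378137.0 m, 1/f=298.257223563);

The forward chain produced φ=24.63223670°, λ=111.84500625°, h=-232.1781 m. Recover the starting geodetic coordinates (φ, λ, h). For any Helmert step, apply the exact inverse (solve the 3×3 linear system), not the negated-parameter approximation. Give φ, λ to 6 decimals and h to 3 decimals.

start: φ=24.632237°, λ=111.845006°, h=-232.178 m
→ ECEF (a=6378137.000, f=1/298.257223563): X=-2158498.0725, Y=5384360.2669, Z=2642002.2535
→ Helmert⁻¹: X=-2158706.2385, Y=5384456.9534, Z=2642214.0173
→ Helmert⁻¹: X=-2158915.1565, Y=5384617.0699, Z=2642422.4489
→ geod (Bowring, a=6378137.000): φ=24.63420400°, λ=111.84788600°, h=300.7120 m

φ=24.634204°, λ=111.847886°, h=300.712 m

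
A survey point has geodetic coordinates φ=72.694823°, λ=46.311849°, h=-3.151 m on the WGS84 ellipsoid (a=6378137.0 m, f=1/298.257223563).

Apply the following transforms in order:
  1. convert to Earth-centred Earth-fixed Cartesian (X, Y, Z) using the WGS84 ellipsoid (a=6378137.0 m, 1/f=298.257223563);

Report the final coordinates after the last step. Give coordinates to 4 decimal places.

X=1314507.6001 m, Y=1376123.2790 m, Z=6067195.3239 m

start: φ=72.694823°, λ=46.311849°, h=-3.151 m
→ ECEF (a=6378137.000, f=1/298.257223563): X=1314507.6001, Y=1376123.2790, Z=6067195.3239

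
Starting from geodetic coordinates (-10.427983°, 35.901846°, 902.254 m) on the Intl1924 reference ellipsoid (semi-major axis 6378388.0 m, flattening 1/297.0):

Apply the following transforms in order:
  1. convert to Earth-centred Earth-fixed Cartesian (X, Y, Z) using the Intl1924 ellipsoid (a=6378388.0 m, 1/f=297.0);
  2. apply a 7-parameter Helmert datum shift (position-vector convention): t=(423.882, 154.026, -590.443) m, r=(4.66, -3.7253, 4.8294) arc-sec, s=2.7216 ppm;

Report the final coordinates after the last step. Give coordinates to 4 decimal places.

start: φ=-10.427983°, λ=35.901846°, h=902.254 m
→ ECEF (a=6378388.000, f=1/297.0): X=5082581.3882, Y=3679424.9067, Z=-1147013.3945
→ Helmert 7p (PV): X=5082953.6702, Y=3679733.8622, Z=-1147432.0367

X=5082953.6702 m, Y=3679733.8622 m, Z=-1147432.0367 m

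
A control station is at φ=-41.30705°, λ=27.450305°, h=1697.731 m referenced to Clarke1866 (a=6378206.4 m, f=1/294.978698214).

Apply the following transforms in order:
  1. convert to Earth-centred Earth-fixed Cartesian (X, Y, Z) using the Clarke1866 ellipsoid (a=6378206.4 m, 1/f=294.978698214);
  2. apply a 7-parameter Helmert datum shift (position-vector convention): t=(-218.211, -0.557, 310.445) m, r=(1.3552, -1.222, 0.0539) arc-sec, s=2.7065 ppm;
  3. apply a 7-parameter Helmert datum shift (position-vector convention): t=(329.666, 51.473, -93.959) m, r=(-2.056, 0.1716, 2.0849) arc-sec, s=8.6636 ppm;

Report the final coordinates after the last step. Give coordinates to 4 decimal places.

X=4259336.9669 m, Y=2212600.9721 m, Z=-4188836.7255 m

start: φ=-41.307050°, λ=27.450305°, h=1697.731 m
→ ECEF (a=6378206.400, f=1/294.978698214): X=4259178.6957, Y=2212494.9662, Z=-4189019.7572
→ Helmert 7p (PV): X=4258996.2516, Y=2212529.0330, Z=-4188680.8800
→ Helmert 7p (PV): X=4259336.9669, Y=2212600.9721, Z=-4188836.7255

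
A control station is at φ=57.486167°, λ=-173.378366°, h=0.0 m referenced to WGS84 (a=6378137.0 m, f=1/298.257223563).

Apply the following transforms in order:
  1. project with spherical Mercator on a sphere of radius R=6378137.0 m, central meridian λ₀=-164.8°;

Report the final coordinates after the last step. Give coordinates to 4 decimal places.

E=-954939.3350 m, N=7860143.0877 m

start: φ=57.486167°, λ=-173.378366°, h=0.000 m
→ merc (R=6378137.0, λ₀=-164.8°): E=-954939.3350, N=7860143.0877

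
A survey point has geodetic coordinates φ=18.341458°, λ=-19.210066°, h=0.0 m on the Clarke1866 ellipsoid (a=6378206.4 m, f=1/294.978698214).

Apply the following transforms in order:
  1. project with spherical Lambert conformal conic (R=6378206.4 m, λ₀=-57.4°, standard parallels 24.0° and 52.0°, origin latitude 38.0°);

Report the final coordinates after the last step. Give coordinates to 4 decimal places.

E=4030563.8170 m, N=-1318626.1914 m

start: φ=18.341458°, λ=-19.210066°, h=0.000 m
→ lcc (R=6378206.4, λ₀=-57.4°): E=4030563.8170, N=-1318626.1914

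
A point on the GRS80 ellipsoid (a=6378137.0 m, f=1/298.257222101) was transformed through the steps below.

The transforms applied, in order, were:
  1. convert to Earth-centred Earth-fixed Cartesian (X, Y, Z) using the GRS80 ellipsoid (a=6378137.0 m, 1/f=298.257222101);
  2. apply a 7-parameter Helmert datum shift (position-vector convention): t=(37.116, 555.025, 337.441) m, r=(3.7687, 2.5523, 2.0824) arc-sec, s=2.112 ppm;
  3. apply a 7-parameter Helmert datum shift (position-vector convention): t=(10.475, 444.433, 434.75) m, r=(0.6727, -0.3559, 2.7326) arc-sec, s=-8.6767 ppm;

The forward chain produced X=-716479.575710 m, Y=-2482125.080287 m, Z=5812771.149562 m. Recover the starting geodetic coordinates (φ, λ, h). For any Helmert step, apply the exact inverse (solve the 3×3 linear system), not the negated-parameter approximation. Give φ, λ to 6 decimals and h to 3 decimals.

φ=66.170146°, λ=-106.099380°, h=485.622 m

start: X=-716479.5757, Y=-2482125.0803, Z=5812771.1496 m
→ Helmert⁻¹: X=-716519.1276, Y=-2482562.6053, Z=5812396.1647
→ Helmert⁻¹: X=-716651.7161, Y=-2482998.9573, Z=5812082.9482
→ geod (Bowring, a=6378137.000): φ=66.17014600°, λ=-106.09938000°, h=485.6220 m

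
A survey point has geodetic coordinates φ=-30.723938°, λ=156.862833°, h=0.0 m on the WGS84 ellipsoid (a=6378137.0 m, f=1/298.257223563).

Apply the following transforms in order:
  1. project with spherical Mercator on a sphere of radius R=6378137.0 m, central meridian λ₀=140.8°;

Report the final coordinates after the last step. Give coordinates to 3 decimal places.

start: φ=-30.723938°, λ=156.862833°, h=0.000 m
→ merc (R=6378137.0, λ₀=140.8°): E=1788106.3903, N=-3596948.8962

E=1788106.390 m, N=-3596948.896 m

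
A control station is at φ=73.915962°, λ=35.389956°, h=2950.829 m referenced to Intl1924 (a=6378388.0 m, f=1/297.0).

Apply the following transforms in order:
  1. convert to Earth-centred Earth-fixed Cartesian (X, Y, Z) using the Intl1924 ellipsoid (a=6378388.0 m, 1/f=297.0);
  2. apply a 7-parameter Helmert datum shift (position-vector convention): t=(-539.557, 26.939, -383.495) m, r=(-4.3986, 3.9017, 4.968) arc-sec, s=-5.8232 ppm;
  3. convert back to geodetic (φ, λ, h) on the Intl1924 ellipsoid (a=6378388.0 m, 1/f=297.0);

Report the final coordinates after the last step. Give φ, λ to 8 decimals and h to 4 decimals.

start: φ=73.915962°, λ=35.389956°, h=2950.829 m
→ ECEF (a=6378388.000, f=1/297.0): X=1445760.5132, Y=1027067.1222, Z=6109328.7555
→ Helmert 7p (PV): X=1445303.3631, Y=1027253.1829, Z=6108860.4347
→ geod (Bowring, a=6378388.000): φ=73.91707940°, λ=35.40341207°, h=2427.4575 m

φ=73.91707940°, λ=35.40341207°, h=2427.4575 m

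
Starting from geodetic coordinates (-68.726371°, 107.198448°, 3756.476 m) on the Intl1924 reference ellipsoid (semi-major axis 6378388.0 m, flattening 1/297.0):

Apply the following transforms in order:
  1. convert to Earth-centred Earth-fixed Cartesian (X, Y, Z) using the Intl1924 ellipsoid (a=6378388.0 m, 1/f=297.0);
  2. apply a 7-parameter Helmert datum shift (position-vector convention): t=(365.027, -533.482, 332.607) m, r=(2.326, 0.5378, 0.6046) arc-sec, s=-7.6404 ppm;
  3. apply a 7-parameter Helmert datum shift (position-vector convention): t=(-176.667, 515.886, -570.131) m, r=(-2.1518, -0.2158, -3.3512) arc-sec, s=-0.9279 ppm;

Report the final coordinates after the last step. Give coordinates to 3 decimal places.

start: φ=-68.726371°, λ=107.198448°, h=3756.476 m
→ ECEF (a=6378388.000, f=1/297.0): X=-686683.2249, Y=2218527.8131, Z=-5924604.6314
→ Helmert 7p (PV): X=-686334.9015, Y=2218042.1778, Z=-5924199.9500
→ Helmert 7p (PV): X=-686468.6969, Y=2218505.3541, Z=-5924788.4411

X=-686468.697 m, Y=2218505.354 m, Z=-5924788.441 m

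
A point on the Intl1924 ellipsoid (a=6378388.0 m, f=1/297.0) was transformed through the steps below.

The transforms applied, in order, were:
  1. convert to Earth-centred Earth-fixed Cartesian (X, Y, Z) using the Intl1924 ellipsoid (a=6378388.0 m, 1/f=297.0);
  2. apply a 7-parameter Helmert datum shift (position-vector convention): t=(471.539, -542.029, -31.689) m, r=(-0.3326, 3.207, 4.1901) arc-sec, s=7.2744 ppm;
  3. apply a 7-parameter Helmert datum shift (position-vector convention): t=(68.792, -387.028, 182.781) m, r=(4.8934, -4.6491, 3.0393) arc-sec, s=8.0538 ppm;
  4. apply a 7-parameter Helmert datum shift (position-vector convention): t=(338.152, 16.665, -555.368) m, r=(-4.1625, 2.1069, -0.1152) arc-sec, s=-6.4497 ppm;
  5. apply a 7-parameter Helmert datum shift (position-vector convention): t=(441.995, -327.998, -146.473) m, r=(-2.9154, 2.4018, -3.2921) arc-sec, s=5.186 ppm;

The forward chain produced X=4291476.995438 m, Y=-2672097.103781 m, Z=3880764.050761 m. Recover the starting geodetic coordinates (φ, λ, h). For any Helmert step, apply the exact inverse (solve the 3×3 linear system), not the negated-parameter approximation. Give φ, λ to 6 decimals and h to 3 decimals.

φ=37.712476°, λ=-31.906382°, h=1605.230 m

start: X=4291476.9954, Y=-2672097.1038, Z=3880764.0508 m
→ Helmert⁻¹: X=4291010.1995, Y=-2671741.6168, Z=3880902.6000
→ Helmert⁻¹: X=4290661.5660, Y=-2671851.4472, Z=3881472.9106
→ Helmert⁻¹: X=4290606.3364, Y=-2671414.0481, Z=3881225.5390
→ Helmert⁻¹: X=4289988.9851, Y=-2670945.9964, Z=3881291.3881
→ geod (Bowring, a=6378388.000): φ=37.71247600°, λ=-31.90638200°, h=1605.2300 m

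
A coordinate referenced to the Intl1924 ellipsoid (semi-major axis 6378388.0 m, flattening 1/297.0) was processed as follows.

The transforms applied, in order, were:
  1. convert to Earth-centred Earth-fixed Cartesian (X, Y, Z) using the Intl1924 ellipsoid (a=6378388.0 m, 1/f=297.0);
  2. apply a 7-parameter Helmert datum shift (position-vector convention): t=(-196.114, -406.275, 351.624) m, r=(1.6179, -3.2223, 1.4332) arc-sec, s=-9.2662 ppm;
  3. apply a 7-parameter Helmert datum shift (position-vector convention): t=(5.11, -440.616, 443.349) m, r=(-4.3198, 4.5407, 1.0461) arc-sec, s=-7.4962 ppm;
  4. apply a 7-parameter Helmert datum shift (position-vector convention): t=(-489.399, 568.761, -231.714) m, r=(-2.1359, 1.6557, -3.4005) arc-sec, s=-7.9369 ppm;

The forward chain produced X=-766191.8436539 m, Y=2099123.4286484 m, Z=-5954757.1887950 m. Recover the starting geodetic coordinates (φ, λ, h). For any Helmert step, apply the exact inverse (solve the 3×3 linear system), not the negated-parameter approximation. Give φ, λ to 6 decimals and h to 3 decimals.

start: X=-766191.8437, Y=2099123.4286, Z=-5954757.1888 m
→ Helmert⁻¹: X=-765695.3225, Y=2098620.3607, Z=-5954557.1504
→ Helmert⁻¹: X=-765564.4326, Y=2099205.3103, Z=-5955018.0291
→ Helmert⁻¹: X=-765453.8586, Y=2099589.6464, Z=-5955429.3480
→ geod (Bowring, a=6378388.000): φ=-69.55821600°, λ=110.03049400°, h=1371.4600 m

φ=-69.558216°, λ=110.030494°, h=1371.460 m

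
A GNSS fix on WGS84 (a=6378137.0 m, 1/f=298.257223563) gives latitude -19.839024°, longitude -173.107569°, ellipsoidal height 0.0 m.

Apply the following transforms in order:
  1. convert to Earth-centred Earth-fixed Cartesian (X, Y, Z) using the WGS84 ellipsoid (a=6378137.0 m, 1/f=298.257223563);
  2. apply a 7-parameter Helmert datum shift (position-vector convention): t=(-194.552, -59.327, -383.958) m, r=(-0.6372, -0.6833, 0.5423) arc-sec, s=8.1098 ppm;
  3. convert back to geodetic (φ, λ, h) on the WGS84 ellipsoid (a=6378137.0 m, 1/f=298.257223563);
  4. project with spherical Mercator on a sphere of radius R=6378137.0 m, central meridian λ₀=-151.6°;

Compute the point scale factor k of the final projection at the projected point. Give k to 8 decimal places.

start: φ=-19.839024°, λ=-173.107569°, h=0.000 m
→ ECEF (a=6378137.000, f=1/298.257223563): X=-5958533.2816, Y=-720263.0960, Z=-2150942.3876
→ Helmert 7p (PV): X=-5958767.1369, Y=-720350.5750, Z=-2151361.3034
→ geod (Bowring, a=6378137.000): φ=-19.84183948°, λ=-173.10700787°, h=370.4401 m
→ into merc (λ₀=-151.6°): φ=-19.84183948°, λ−λ₀=-21.50700787°
scale k = 1.06311370

1.06311370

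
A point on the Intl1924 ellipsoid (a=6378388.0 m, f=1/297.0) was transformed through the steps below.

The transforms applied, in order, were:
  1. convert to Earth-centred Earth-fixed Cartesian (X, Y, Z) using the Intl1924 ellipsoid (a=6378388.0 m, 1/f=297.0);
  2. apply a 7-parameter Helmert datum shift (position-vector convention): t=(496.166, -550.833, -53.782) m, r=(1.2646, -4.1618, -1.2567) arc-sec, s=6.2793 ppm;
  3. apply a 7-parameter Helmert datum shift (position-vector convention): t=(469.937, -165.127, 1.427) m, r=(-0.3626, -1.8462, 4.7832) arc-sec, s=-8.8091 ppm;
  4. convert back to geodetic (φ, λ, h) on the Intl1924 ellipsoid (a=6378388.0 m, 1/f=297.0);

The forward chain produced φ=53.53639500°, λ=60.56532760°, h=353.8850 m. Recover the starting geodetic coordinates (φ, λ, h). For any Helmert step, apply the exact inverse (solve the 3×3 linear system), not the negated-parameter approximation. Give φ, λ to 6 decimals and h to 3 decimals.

start: φ=53.536395°, λ=60.565328°, h=353.885 m
→ ECEF (a=6378388.000, f=1/297.0): X=1867059.6917, Y=3308813.7593, Z=5106632.8623
→ Helmert⁻¹: X=1866728.6391, Y=3308955.7698, Z=5106665.5291
→ Helmert⁻¹: X=1866303.6271, Y=3309528.5008, Z=5106629.2977
→ geod (Bowring, a=6378388.000): φ=53.53456200°, λ=60.58055400°, h=500.2300 m

φ=53.534562°, λ=60.580554°, h=500.230 m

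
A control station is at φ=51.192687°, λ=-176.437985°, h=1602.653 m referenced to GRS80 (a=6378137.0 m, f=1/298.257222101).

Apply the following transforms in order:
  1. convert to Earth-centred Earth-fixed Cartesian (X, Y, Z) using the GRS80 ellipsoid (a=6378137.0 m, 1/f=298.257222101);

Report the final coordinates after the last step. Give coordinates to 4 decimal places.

start: φ=51.192687°, λ=-176.437985°, h=1602.653 m
→ ECEF (a=6378137.000, f=1/298.257222101): X=-3998613.4192, Y=-248910.1163, Z=4948255.8584

X=-3998613.4192 m, Y=-248910.1163 m, Z=4948255.8584 m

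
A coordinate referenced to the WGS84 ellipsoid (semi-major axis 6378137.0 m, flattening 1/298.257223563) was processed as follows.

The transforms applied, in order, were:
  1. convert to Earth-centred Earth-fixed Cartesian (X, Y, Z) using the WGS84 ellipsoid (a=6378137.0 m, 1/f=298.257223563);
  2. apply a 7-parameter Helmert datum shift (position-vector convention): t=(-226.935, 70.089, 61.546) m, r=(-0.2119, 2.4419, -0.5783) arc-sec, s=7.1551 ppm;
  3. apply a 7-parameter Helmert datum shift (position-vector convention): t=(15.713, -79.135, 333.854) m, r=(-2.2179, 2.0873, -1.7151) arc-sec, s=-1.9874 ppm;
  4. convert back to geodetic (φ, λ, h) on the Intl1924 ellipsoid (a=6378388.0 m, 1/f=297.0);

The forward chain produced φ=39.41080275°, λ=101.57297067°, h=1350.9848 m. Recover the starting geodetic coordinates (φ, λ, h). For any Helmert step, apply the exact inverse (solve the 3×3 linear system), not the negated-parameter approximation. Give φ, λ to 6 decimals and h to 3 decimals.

φ=39.407847°, λ=101.572301°, h=1255.547 m

start: φ=39.410803°, λ=101.572971°, h=1350.985 m
→ ECEF (a=6378388.000, f=1/297.0): X=-990192.4112, Y=4835421.1358, Z=4028581.7016
→ Helmert⁻¹: X=-990291.0636, Y=4835458.3316, Z=4028297.8262
→ Helmert⁻¹: X=-990118.2900, Y=4835346.7309, Z=4028200.7038
→ geod (Bowring, a=6378137.000): φ=39.40784700°, λ=101.57230100°, h=1255.5470 m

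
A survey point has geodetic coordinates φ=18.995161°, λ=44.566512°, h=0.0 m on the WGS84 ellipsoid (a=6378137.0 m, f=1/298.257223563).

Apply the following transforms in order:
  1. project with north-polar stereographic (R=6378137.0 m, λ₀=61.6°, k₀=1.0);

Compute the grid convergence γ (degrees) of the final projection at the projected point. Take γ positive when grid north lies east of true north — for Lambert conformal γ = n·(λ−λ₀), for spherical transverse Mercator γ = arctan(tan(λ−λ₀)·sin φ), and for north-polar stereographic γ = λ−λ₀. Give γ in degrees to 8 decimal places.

start: φ=18.995161°, λ=44.566512°, h=0.000 m
→ into stereo (λ₀=61.6°): φ=18.99516100°, λ−λ₀=-17.03348800°
convergence γ = -17.03348800°

-17.03348800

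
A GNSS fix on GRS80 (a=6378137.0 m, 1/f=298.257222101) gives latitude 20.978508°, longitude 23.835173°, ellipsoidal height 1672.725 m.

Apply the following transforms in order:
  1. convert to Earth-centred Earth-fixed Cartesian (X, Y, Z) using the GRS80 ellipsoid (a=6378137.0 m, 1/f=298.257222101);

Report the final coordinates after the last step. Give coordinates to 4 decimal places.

X=5451205.8867 m, Y=2408266.7304 m, Z=2269772.2443 m

start: φ=20.978508°, λ=23.835173°, h=1672.725 m
→ ECEF (a=6378137.000, f=1/298.257222101): X=5451205.8867, Y=2408266.7304, Z=2269772.2443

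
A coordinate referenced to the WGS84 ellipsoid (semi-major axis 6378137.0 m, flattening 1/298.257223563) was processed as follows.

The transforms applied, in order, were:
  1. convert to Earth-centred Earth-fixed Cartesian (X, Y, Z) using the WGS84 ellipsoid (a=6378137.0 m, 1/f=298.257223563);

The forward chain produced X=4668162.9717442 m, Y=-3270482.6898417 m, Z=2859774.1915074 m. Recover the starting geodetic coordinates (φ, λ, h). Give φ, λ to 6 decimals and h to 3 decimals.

start: X=4668162.9717, Y=-3270482.6898, Z=2859774.1915 m
→ geod (Bowring, a=6378137.000): φ=26.79886400°, λ=-35.01482000°, h=3179.5590 m

φ=26.798864°, λ=-35.014820°, h=3179.559 m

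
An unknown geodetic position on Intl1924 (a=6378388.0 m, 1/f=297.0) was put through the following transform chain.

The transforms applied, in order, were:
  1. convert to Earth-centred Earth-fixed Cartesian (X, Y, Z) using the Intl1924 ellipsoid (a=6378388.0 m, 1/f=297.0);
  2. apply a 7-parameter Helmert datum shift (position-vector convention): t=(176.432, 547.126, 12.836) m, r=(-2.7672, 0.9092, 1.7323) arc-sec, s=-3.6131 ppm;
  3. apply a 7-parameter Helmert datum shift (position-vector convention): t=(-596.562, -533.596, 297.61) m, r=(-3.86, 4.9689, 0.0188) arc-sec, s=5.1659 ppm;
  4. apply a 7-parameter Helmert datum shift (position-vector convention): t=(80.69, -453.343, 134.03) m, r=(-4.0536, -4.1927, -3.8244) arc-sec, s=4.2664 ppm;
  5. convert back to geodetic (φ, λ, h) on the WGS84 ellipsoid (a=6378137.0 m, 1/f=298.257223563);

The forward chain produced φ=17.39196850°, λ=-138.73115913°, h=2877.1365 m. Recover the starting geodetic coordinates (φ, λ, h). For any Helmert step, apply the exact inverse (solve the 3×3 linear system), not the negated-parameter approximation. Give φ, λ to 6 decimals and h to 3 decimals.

φ=17.387758°, λ=-138.730989°, h=1943.517 m

start: φ=17.391968°, λ=-138.731159°, h=2877.136 m
→ ECEF (a=6378137.000, f=1/298.257223563): X=-4578217.6821, Y=-4017653.2429, Z=1895133.9130
→ Helmert⁻¹: X=-4578165.8343, Y=-4017304.8872, Z=1895005.9079
→ Helmert⁻¹: X=-4577591.6299, Y=-4016785.5774, Z=1894513.0670
→ Helmert⁻¹: X=-4577826.6917, Y=-4017334.1872, Z=1894433.0017
→ geod (Bowring, a=6378388.000): φ=17.38775800°, λ=-138.73098900°, h=1943.5170 m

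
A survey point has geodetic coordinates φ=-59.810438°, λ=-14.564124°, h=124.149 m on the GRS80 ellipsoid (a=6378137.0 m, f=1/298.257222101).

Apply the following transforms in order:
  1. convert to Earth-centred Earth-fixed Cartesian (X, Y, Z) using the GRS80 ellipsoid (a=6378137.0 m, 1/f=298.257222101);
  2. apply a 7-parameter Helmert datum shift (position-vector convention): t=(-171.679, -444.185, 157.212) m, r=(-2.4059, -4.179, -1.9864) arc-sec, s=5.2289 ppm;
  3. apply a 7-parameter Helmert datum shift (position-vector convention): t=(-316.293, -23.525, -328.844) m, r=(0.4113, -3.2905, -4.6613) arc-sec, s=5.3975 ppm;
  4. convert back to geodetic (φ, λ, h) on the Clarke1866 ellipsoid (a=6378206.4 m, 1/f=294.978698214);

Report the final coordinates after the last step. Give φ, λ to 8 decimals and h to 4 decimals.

φ=-59.81368111°, λ=-14.57624871°, h=269.2979 m

start: φ=-59.810438°, λ=-14.564124°, h=124.149 m
→ ECEF (a=6378137.000, f=1/298.257222101): X=3112116.9996, Y=-808565.2153, Z=-5489994.5926
→ Helmert 7p (PV): X=3112065.0366, Y=-809107.6355, Z=-5489793.6030
→ Helmert 7p (PV): X=3111834.8342, Y=-809194.9095, Z=-5490104.0452
→ geod (Bowring, a=6378206.400): φ=-59.81368111°, λ=-14.57624871°, h=269.2979 m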